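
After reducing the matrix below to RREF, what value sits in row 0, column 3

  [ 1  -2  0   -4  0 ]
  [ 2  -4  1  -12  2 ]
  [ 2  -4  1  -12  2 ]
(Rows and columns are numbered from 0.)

-4

R2 := R2 − 2·R1
  [ 1  -2  0   -4  0 ]
  [ 0   0  1   -4  2 ]
  [ 2  -4  1  -12  2 ]
R3 := R3 − 2·R1
  [ 1  -2  0  -4  0 ]
  [ 0   0  1  -4  2 ]
  [ 0   0  1  -4  2 ]
R3 := R3 − R2
  [ 1  -2  0  -4  0 ]
  [ 0   0  1  -4  2 ]
  [ 0   0  0   0  0 ]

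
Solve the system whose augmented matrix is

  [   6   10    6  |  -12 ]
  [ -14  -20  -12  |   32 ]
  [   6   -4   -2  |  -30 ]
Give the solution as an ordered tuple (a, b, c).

Multiply ρ1 by 1/6.
  [   1  5/3    1  |   -2 ]
  [ -14  -20  -12  |   32 ]
  [   6   -4   -2  |  -30 ]
Add 14 times ρ1 to ρ2.
  [ 1   5/3   1  |   -2 ]
  [ 0  10/3   2  |    4 ]
  [ 6    -4  -2  |  -30 ]
Subtract 6 times ρ1 from ρ3.
  [ 1   5/3   1  |   -2 ]
  [ 0  10/3   2  |    4 ]
  [ 0   -14  -8  |  -18 ]
Multiply ρ2 by 3/10.
  [ 1  5/3    1  |   -2 ]
  [ 0    1  3/5  |  6/5 ]
  [ 0  -14   -8  |  -18 ]
Add 14 times ρ2 to ρ3.
  [ 1  5/3    1  |    -2 ]
  [ 0    1  3/5  |   6/5 ]
  [ 0    0  2/5  |  -6/5 ]
Multiply ρ3 by 5/2.
  [ 1  5/3    1  |   -2 ]
  [ 0    1  3/5  |  6/5 ]
  [ 0    0    1  |   -3 ]
Subtract 3/5 times ρ3 from ρ2.
  [ 1  5/3  1  |  -2 ]
  [ 0    1  0  |   3 ]
  [ 0    0  1  |  -3 ]
Subtract ρ3 from ρ1.
  [ 1  5/3  0  |   1 ]
  [ 0    1  0  |   3 ]
  [ 0    0  1  |  -3 ]
Subtract 5/3 times ρ2 from ρ1.
  [ 1  0  0  |  -4 ]
  [ 0  1  0  |   3 ]
  [ 0  0  1  |  -3 ]
Reading off the last column: a = -4, b = 3, c = -3.

(-4, 3, -3)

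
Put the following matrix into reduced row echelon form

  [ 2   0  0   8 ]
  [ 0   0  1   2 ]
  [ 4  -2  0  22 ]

[[1, 0, 0, 4], [0, 1, 0, -3], [0, 0, 1, 2]]

R1 ← 1/2·R1
R3 ← R3 − 4·R1
R2 ↔ R3
R2 ← -1/2·R2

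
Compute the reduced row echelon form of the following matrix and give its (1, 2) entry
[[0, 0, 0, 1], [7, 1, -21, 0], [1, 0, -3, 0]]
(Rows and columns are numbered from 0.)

0

ρ1 <=> ρ2
  [ 7  1  -21  0 ]
  [ 0  0    0  1 ]
  [ 1  0   -3  0 ]
ρ1 ← 1/7·ρ1
  [ 1  1/7  -3  0 ]
  [ 0    0   0  1 ]
  [ 1    0  -3  0 ]
ρ3 ← ρ3 − ρ1
  [ 1   1/7  -3  0 ]
  [ 0     0   0  1 ]
  [ 0  -1/7   0  0 ]
ρ2 <=> ρ3
  [ 1   1/7  -3  0 ]
  [ 0  -1/7   0  0 ]
  [ 0     0   0  1 ]
ρ2 ← -7·ρ2
  [ 1  1/7  -3  0 ]
  [ 0    1   0  0 ]
  [ 0    0   0  1 ]
ρ1 ← ρ1 − 1/7·ρ2
  [ 1  0  -3  0 ]
  [ 0  1   0  0 ]
  [ 0  0   0  1 ]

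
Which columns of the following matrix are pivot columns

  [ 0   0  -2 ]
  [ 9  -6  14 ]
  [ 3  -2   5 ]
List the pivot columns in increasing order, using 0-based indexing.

0, 2

R1 <=> R2
  [ 9  -6  14 ]
  [ 0   0  -2 ]
  [ 3  -2   5 ]
R1 ← 1/9·R1
  [ 1  -2/3  14/9 ]
  [ 0     0    -2 ]
  [ 3    -2     5 ]
R3 ← R3 − 3·R1
  [ 1  -2/3  14/9 ]
  [ 0     0    -2 ]
  [ 0     0   1/3 ]
R2 ← -1/2·R2
  [ 1  -2/3  14/9 ]
  [ 0     0     1 ]
  [ 0     0   1/3 ]
R3 ← R3 − 1/3·R2
  [ 1  -2/3  14/9 ]
  [ 0     0     1 ]
  [ 0     0     0 ]
R1 ← R1 − 14/9·R2
  [ 1  -2/3  0 ]
  [ 0     0  1 ]
  [ 0     0  0 ]
Pivot columns are the columns containing a leading 1.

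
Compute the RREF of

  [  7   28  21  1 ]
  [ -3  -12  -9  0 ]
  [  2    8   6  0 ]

[[1, 4, 3, 0], [0, 0, 0, 1], [0, 0, 0, 0]]

R1 := 1/7·R1
  [  1    4   3  1/7 ]
  [ -3  -12  -9    0 ]
  [  2    8   6    0 ]
R2 := R2 + 3·R1
  [ 1  4  3  1/7 ]
  [ 0  0  0  3/7 ]
  [ 2  8  6    0 ]
R3 := R3 − 2·R1
  [ 1  4  3   1/7 ]
  [ 0  0  0   3/7 ]
  [ 0  0  0  -2/7 ]
R2 := 7/3·R2
  [ 1  4  3   1/7 ]
  [ 0  0  0     1 ]
  [ 0  0  0  -2/7 ]
R3 := R3 + 2/7·R2
  [ 1  4  3  1/7 ]
  [ 0  0  0    1 ]
  [ 0  0  0    0 ]
R1 := R1 − 1/7·R2
  [ 1  4  3  0 ]
  [ 0  0  0  1 ]
  [ 0  0  0  0 ]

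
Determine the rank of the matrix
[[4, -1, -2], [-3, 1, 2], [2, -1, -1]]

rank = 3

Multiply R1 by 1/4.
  [  1  -1/4  -1/2 ]
  [ -3     1     2 ]
  [  2    -1    -1 ]
Add 3 times R1 to R2.
  [ 1  -1/4  -1/2 ]
  [ 0   1/4   1/2 ]
  [ 2    -1    -1 ]
Subtract 2 times R1 from R3.
  [ 1  -1/4  -1/2 ]
  [ 0   1/4   1/2 ]
  [ 0  -1/2     0 ]
Multiply R2 by 4.
  [ 1  -1/4  -1/2 ]
  [ 0     1     2 ]
  [ 0  -1/2     0 ]
Add 1/2 times R2 to R3.
  [ 1  -1/4  -1/2 ]
  [ 0     1     2 ]
  [ 0     0     1 ]
Subtract 2 times R3 from R2.
  [ 1  -1/4  -1/2 ]
  [ 0     1     0 ]
  [ 0     0     1 ]
Add 1/2 times R3 to R1.
  [ 1  -1/4  0 ]
  [ 0     1  0 ]
  [ 0     0  1 ]
Add 1/4 times R2 to R1.
  [ 1  0  0 ]
  [ 0  1  0 ]
  [ 0  0  1 ]
The reduced form has 3 nonzero rows.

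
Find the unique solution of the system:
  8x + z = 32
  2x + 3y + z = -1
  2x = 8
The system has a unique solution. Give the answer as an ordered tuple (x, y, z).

(4, -3, 0)

Form the augmented matrix and row-reduce:
  [ 8  0  1  |  32 ]
  [ 2  3  1  |  -1 ]
  [ 2  0  0  |   8 ]
ρ1 := 1/8·ρ1
  [ 1  0  1/8  |   4 ]
  [ 2  3    1  |  -1 ]
  [ 2  0    0  |   8 ]
ρ2 := ρ2 − 2·ρ1
  [ 1  0  1/8  |   4 ]
  [ 0  3  3/4  |  -9 ]
  [ 2  0    0  |   8 ]
ρ3 := ρ3 − 2·ρ1
  [ 1  0   1/8  |   4 ]
  [ 0  3   3/4  |  -9 ]
  [ 0  0  -1/4  |   0 ]
ρ2 := 1/3·ρ2
  [ 1  0   1/8  |   4 ]
  [ 0  1   1/4  |  -3 ]
  [ 0  0  -1/4  |   0 ]
ρ3 := -4·ρ3
  [ 1  0  1/8  |   4 ]
  [ 0  1  1/4  |  -3 ]
  [ 0  0    1  |   0 ]
ρ2 := ρ2 − 1/4·ρ3
  [ 1  0  1/8  |   4 ]
  [ 0  1    0  |  -3 ]
  [ 0  0    1  |   0 ]
ρ1 := ρ1 − 1/8·ρ3
  [ 1  0  0  |   4 ]
  [ 0  1  0  |  -3 ]
  [ 0  0  1  |   0 ]
Reading off the last column: x = 4, y = -3, z = 0.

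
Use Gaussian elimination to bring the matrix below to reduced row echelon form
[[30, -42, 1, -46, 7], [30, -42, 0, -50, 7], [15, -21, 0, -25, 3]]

[[1, -7/5, 0, -5/3, 0], [0, 0, 1, 4, 0], [0, 0, 0, 0, 1]]

R1 -> 1/30·R1
  [  1  -7/5  1/30  -23/15  7/30 ]
  [ 30   -42     0     -50     7 ]
  [ 15   -21     0     -25     3 ]
R2 -> R2 − 30·R1
  [  1  -7/5  1/30  -23/15  7/30 ]
  [  0     0    -1      -4     0 ]
  [ 15   -21     0     -25     3 ]
R3 -> R3 − 15·R1
  [ 1  -7/5  1/30  -23/15  7/30 ]
  [ 0     0    -1      -4     0 ]
  [ 0     0  -1/2      -2  -1/2 ]
R2 -> -1·R2
  [ 1  -7/5  1/30  -23/15  7/30 ]
  [ 0     0     1       4     0 ]
  [ 0     0  -1/2      -2  -1/2 ]
R3 -> R3 + 1/2·R2
  [ 1  -7/5  1/30  -23/15  7/30 ]
  [ 0     0     1       4     0 ]
  [ 0     0     0       0  -1/2 ]
R3 -> -2·R3
  [ 1  -7/5  1/30  -23/15  7/30 ]
  [ 0     0     1       4     0 ]
  [ 0     0     0       0     1 ]
R1 -> R1 − 7/30·R3
  [ 1  -7/5  1/30  -23/15  0 ]
  [ 0     0     1       4  0 ]
  [ 0     0     0       0  1 ]
R1 -> R1 − 1/30·R2
  [ 1  -7/5  0  -5/3  0 ]
  [ 0     0  1     4  0 ]
  [ 0     0  0     0  1 ]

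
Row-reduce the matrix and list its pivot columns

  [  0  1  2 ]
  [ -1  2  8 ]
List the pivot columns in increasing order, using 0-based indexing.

ρ1 ↔ ρ2
  [ -1  2  8 ]
  [  0  1  2 ]
ρ1 := -1·ρ1
  [ 1  -2  -8 ]
  [ 0   1   2 ]
ρ1 := ρ1 + 2·ρ2
  [ 1  0  -4 ]
  [ 0  1   2 ]
Pivot columns are the columns containing a leading 1.

0, 1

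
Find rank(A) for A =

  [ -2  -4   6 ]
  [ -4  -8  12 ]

Multiply R1 by -1/2.
  [  1   2  -3 ]
  [ -4  -8  12 ]
Add 4 times R1 to R2.
  [ 1  2  -3 ]
  [ 0  0   0 ]
The reduced form has 1 nonzero row.

rank = 1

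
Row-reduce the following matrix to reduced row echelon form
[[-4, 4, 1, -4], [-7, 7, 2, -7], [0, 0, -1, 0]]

[[1, -1, 0, 1], [0, 0, 1, 0], [0, 0, 0, 0]]

Multiply r1 by -1/4.
Add 7 times r1 to r2.
Multiply r2 by 4.
Add r2 to r3.
Add 1/4 times r2 to r1.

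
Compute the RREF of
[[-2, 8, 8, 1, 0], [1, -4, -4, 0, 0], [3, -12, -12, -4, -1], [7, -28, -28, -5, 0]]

ρ1 -> -1/2·ρ1
  [ 1   -4   -4  -1/2   0 ]
  [ 1   -4   -4     0   0 ]
  [ 3  -12  -12    -4  -1 ]
  [ 7  -28  -28    -5   0 ]
ρ2 -> ρ2 − ρ1
  [ 1   -4   -4  -1/2   0 ]
  [ 0    0    0   1/2   0 ]
  [ 3  -12  -12    -4  -1 ]
  [ 7  -28  -28    -5   0 ]
ρ3 -> ρ3 − 3·ρ1
  [ 1   -4   -4  -1/2   0 ]
  [ 0    0    0   1/2   0 ]
  [ 0    0    0  -5/2  -1 ]
  [ 7  -28  -28    -5   0 ]
ρ4 -> ρ4 − 7·ρ1
  [ 1  -4  -4  -1/2   0 ]
  [ 0   0   0   1/2   0 ]
  [ 0   0   0  -5/2  -1 ]
  [ 0   0   0  -3/2   0 ]
ρ2 -> 2·ρ2
  [ 1  -4  -4  -1/2   0 ]
  [ 0   0   0     1   0 ]
  [ 0   0   0  -5/2  -1 ]
  [ 0   0   0  -3/2   0 ]
ρ3 -> ρ3 + 5/2·ρ2
  [ 1  -4  -4  -1/2   0 ]
  [ 0   0   0     1   0 ]
  [ 0   0   0     0  -1 ]
  [ 0   0   0  -3/2   0 ]
ρ4 -> ρ4 + 3/2·ρ2
  [ 1  -4  -4  -1/2   0 ]
  [ 0   0   0     1   0 ]
  [ 0   0   0     0  -1 ]
  [ 0   0   0     0   0 ]
ρ3 -> -1·ρ3
  [ 1  -4  -4  -1/2  0 ]
  [ 0   0   0     1  0 ]
  [ 0   0   0     0  1 ]
  [ 0   0   0     0  0 ]
ρ1 -> ρ1 + 1/2·ρ2
  [ 1  -4  -4  0  0 ]
  [ 0   0   0  1  0 ]
  [ 0   0   0  0  1 ]
  [ 0   0   0  0  0 ]

[[1, -4, -4, 0, 0], [0, 0, 0, 1, 0], [0, 0, 0, 0, 1], [0, 0, 0, 0, 0]]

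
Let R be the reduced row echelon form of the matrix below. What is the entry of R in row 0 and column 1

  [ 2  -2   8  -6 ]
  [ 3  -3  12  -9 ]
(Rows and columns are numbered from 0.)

-1

R1 ← 1/2·R1
  [ 1  -1   4  -3 ]
  [ 3  -3  12  -9 ]
R2 ← R2 − 3·R1
  [ 1  -1  4  -3 ]
  [ 0   0  0   0 ]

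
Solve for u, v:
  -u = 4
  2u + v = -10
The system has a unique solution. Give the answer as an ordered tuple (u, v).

(-4, -2)

Form the augmented matrix and row-reduce:
  [ -1  0  |    4 ]
  [  2  1  |  -10 ]
Multiply R1 by -1.
  [ 1  0  |   -4 ]
  [ 2  1  |  -10 ]
Subtract 2 times R1 from R2.
  [ 1  0  |  -4 ]
  [ 0  1  |  -2 ]
Reading off the last column: u = -4, v = -2.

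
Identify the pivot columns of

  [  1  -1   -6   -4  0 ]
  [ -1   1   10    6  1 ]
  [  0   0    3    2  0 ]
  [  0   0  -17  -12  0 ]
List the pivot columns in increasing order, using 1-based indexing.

1, 3, 4, 5

ρ2 := ρ2 + ρ1
ρ2 := 1/4·ρ2
ρ3 := ρ3 − 3·ρ2
ρ4 := ρ4 + 17·ρ2
ρ3 := 2·ρ3
ρ4 := ρ4 + 7/2·ρ3
ρ4 := -1·ρ4
ρ3 := ρ3 + 3/2·ρ4
ρ2 := ρ2 − 1/4·ρ4
ρ2 := ρ2 − 1/2·ρ3
ρ1 := ρ1 + 4·ρ3
ρ1 := ρ1 + 6·ρ2
Pivot columns are the columns containing a leading 1.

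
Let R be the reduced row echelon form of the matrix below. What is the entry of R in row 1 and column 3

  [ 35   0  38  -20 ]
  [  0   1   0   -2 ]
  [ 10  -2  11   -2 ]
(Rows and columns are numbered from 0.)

r1 → 1/35·r1
  [  1   0  38/35  -4/7 ]
  [  0   1      0    -2 ]
  [ 10  -2     11    -2 ]
r3 → r3 − 10·r1
  [ 1   0  38/35  -4/7 ]
  [ 0   1      0    -2 ]
  [ 0  -2    1/7  26/7 ]
r3 → r3 + 2·r2
  [ 1  0  38/35  -4/7 ]
  [ 0  1      0    -2 ]
  [ 0  0    1/7  -2/7 ]
r3 → 7·r3
  [ 1  0  38/35  -4/7 ]
  [ 0  1      0    -2 ]
  [ 0  0      1    -2 ]
r1 → r1 − 38/35·r3
  [ 1  0  0  8/5 ]
  [ 0  1  0   -2 ]
  [ 0  0  1   -2 ]

-2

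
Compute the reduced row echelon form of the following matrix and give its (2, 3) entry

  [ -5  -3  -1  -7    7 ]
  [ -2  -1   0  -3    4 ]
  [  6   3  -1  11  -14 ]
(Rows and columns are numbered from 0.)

r1 := -1/5·r1
  [  1  3/5  1/5  7/5  -7/5 ]
  [ -2   -1    0   -3     4 ]
  [  6    3   -1   11   -14 ]
r2 := r2 + 2·r1
  [ 1  3/5  1/5   7/5  -7/5 ]
  [ 0  1/5  2/5  -1/5   6/5 ]
  [ 6    3   -1    11   -14 ]
r3 := r3 − 6·r1
  [ 1   3/5    1/5   7/5   -7/5 ]
  [ 0   1/5    2/5  -1/5    6/5 ]
  [ 0  -3/5  -11/5  13/5  -28/5 ]
r2 := 5·r2
  [ 1   3/5    1/5   7/5   -7/5 ]
  [ 0     1      2    -1      6 ]
  [ 0  -3/5  -11/5  13/5  -28/5 ]
r3 := r3 + 3/5·r2
  [ 1  3/5  1/5  7/5  -7/5 ]
  [ 0    1    2   -1     6 ]
  [ 0    0   -1    2    -2 ]
r3 := -1·r3
  [ 1  3/5  1/5  7/5  -7/5 ]
  [ 0    1    2   -1     6 ]
  [ 0    0    1   -2     2 ]
r2 := r2 − 2·r3
  [ 1  3/5  1/5  7/5  -7/5 ]
  [ 0    1    0    3     2 ]
  [ 0    0    1   -2     2 ]
r1 := r1 − 1/5·r3
  [ 1  3/5  0  9/5  -9/5 ]
  [ 0    1  0    3     2 ]
  [ 0    0  1   -2     2 ]
r1 := r1 − 3/5·r2
  [ 1  0  0   0  -3 ]
  [ 0  1  0   3   2 ]
  [ 0  0  1  -2   2 ]

-2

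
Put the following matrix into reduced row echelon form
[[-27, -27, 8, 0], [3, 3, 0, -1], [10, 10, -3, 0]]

[[1, 1, 0, 0], [0, 0, 1, 0], [0, 0, 0, 1]]

Multiply R1 by -1/27.
  [  1   1  -8/27   0 ]
  [  3   3      0  -1 ]
  [ 10  10     -3   0 ]
Subtract 3 times R1 from R2.
  [  1   1  -8/27   0 ]
  [  0   0    8/9  -1 ]
  [ 10  10     -3   0 ]
Subtract 10 times R1 from R3.
  [ 1  1  -8/27   0 ]
  [ 0  0    8/9  -1 ]
  [ 0  0  -1/27   0 ]
Multiply R2 by 9/8.
  [ 1  1  -8/27     0 ]
  [ 0  0      1  -9/8 ]
  [ 0  0  -1/27     0 ]
Add 1/27 times R2 to R3.
  [ 1  1  -8/27      0 ]
  [ 0  0      1   -9/8 ]
  [ 0  0      0  -1/24 ]
Multiply R3 by -24.
  [ 1  1  -8/27     0 ]
  [ 0  0      1  -9/8 ]
  [ 0  0      0     1 ]
Add 9/8 times R3 to R2.
  [ 1  1  -8/27  0 ]
  [ 0  0      1  0 ]
  [ 0  0      0  1 ]
Add 8/27 times R2 to R1.
  [ 1  1  0  0 ]
  [ 0  0  1  0 ]
  [ 0  0  0  1 ]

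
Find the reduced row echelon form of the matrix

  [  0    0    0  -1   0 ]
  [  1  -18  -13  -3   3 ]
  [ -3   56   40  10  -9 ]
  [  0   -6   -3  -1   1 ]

ρ1 <-> ρ2
  [  1  -18  -13  -3   3 ]
  [  0    0    0  -1   0 ]
  [ -3   56   40  10  -9 ]
  [  0   -6   -3  -1   1 ]
ρ3 := ρ3 + 3·ρ1
  [ 1  -18  -13  -3  3 ]
  [ 0    0    0  -1  0 ]
  [ 0    2    1   1  0 ]
  [ 0   -6   -3  -1  1 ]
ρ2 <-> ρ3
  [ 1  -18  -13  -3  3 ]
  [ 0    2    1   1  0 ]
  [ 0    0    0  -1  0 ]
  [ 0   -6   -3  -1  1 ]
ρ2 := 1/2·ρ2
  [ 1  -18  -13   -3  3 ]
  [ 0    1  1/2  1/2  0 ]
  [ 0    0    0   -1  0 ]
  [ 0   -6   -3   -1  1 ]
ρ4 := ρ4 + 6·ρ2
  [ 1  -18  -13   -3  3 ]
  [ 0    1  1/2  1/2  0 ]
  [ 0    0    0   -1  0 ]
  [ 0    0    0    2  1 ]
ρ3 := -1·ρ3
  [ 1  -18  -13   -3  3 ]
  [ 0    1  1/2  1/2  0 ]
  [ 0    0    0    1  0 ]
  [ 0    0    0    2  1 ]
ρ4 := ρ4 − 2·ρ3
  [ 1  -18  -13   -3  3 ]
  [ 0    1  1/2  1/2  0 ]
  [ 0    0    0    1  0 ]
  [ 0    0    0    0  1 ]
ρ1 := ρ1 − 3·ρ4
  [ 1  -18  -13   -3  0 ]
  [ 0    1  1/2  1/2  0 ]
  [ 0    0    0    1  0 ]
  [ 0    0    0    0  1 ]
ρ2 := ρ2 − 1/2·ρ3
  [ 1  -18  -13  -3  0 ]
  [ 0    1  1/2   0  0 ]
  [ 0    0    0   1  0 ]
  [ 0    0    0   0  1 ]
ρ1 := ρ1 + 3·ρ3
  [ 1  -18  -13  0  0 ]
  [ 0    1  1/2  0  0 ]
  [ 0    0    0  1  0 ]
  [ 0    0    0  0  1 ]
ρ1 := ρ1 + 18·ρ2
  [ 1  0   -4  0  0 ]
  [ 0  1  1/2  0  0 ]
  [ 0  0    0  1  0 ]
  [ 0  0    0  0  1 ]

[[1, 0, -4, 0, 0], [0, 1, 1/2, 0, 0], [0, 0, 0, 1, 0], [0, 0, 0, 0, 1]]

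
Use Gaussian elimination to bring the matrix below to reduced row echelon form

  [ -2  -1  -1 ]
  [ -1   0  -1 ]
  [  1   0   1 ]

[[1, 0, 1], [0, 1, -1], [0, 0, 0]]

Multiply r1 by -1/2.
  [  1  1/2  1/2 ]
  [ -1    0   -1 ]
  [  1    0    1 ]
Add r1 to r2.
  [ 1  1/2   1/2 ]
  [ 0  1/2  -1/2 ]
  [ 1    0     1 ]
Subtract r1 from r3.
  [ 1   1/2   1/2 ]
  [ 0   1/2  -1/2 ]
  [ 0  -1/2   1/2 ]
Multiply r2 by 2.
  [ 1   1/2  1/2 ]
  [ 0     1   -1 ]
  [ 0  -1/2  1/2 ]
Add 1/2 times r2 to r3.
  [ 1  1/2  1/2 ]
  [ 0    1   -1 ]
  [ 0    0    0 ]
Subtract 1/2 times r2 from r1.
  [ 1  0   1 ]
  [ 0  1  -1 ]
  [ 0  0   0 ]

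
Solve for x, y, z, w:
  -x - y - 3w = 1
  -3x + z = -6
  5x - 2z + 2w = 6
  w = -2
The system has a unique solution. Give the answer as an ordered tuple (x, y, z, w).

Form the augmented matrix and row-reduce:
  [ -1  -1   0  -3  |   1 ]
  [ -3   0   1   0  |  -6 ]
  [  5   0  -2   2  |   6 ]
  [  0   0   0   1  |  -2 ]
Multiply R1 by -1.
  [  1  1   0  3  |  -1 ]
  [ -3  0   1  0  |  -6 ]
  [  5  0  -2  2  |   6 ]
  [  0  0   0  1  |  -2 ]
Add 3 times R1 to R2.
  [ 1  1   0  3  |  -1 ]
  [ 0  3   1  9  |  -9 ]
  [ 5  0  -2  2  |   6 ]
  [ 0  0   0  1  |  -2 ]
Subtract 5 times R1 from R3.
  [ 1   1   0    3  |  -1 ]
  [ 0   3   1    9  |  -9 ]
  [ 0  -5  -2  -13  |  11 ]
  [ 0   0   0    1  |  -2 ]
Multiply R2 by 1/3.
  [ 1   1    0    3  |  -1 ]
  [ 0   1  1/3    3  |  -3 ]
  [ 0  -5   -2  -13  |  11 ]
  [ 0   0    0    1  |  -2 ]
Add 5 times R2 to R3.
  [ 1  1     0  3  |  -1 ]
  [ 0  1   1/3  3  |  -3 ]
  [ 0  0  -1/3  2  |  -4 ]
  [ 0  0     0  1  |  -2 ]
Multiply R3 by -3.
  [ 1  1    0   3  |  -1 ]
  [ 0  1  1/3   3  |  -3 ]
  [ 0  0    1  -6  |  12 ]
  [ 0  0    0   1  |  -2 ]
Add 6 times R4 to R3.
  [ 1  1    0  3  |  -1 ]
  [ 0  1  1/3  3  |  -3 ]
  [ 0  0    1  0  |   0 ]
  [ 0  0    0  1  |  -2 ]
Subtract 3 times R4 from R2.
  [ 1  1    0  3  |  -1 ]
  [ 0  1  1/3  0  |   3 ]
  [ 0  0    1  0  |   0 ]
  [ 0  0    0  1  |  -2 ]
Subtract 3 times R4 from R1.
  [ 1  1    0  0  |   5 ]
  [ 0  1  1/3  0  |   3 ]
  [ 0  0    1  0  |   0 ]
  [ 0  0    0  1  |  -2 ]
Subtract 1/3 times R3 from R2.
  [ 1  1  0  0  |   5 ]
  [ 0  1  0  0  |   3 ]
  [ 0  0  1  0  |   0 ]
  [ 0  0  0  1  |  -2 ]
Subtract R2 from R1.
  [ 1  0  0  0  |   2 ]
  [ 0  1  0  0  |   3 ]
  [ 0  0  1  0  |   0 ]
  [ 0  0  0  1  |  -2 ]
Reading off the last column: x = 2, y = 3, z = 0, w = -2.

(2, 3, 0, -2)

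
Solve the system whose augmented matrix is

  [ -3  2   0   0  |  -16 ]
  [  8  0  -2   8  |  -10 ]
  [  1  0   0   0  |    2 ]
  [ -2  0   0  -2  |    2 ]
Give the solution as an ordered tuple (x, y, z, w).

(2, -5, 1, -3)

ρ1 → -1/3·ρ1
  [  1  -2/3   0   0  |  16/3 ]
  [  8     0  -2   8  |   -10 ]
  [  1     0   0   0  |     2 ]
  [ -2     0   0  -2  |     2 ]
ρ2 → ρ2 − 8·ρ1
  [  1  -2/3   0   0  |    16/3 ]
  [  0  16/3  -2   8  |  -158/3 ]
  [  1     0   0   0  |       2 ]
  [ -2     0   0  -2  |       2 ]
ρ3 → ρ3 − ρ1
  [  1  -2/3   0   0  |    16/3 ]
  [  0  16/3  -2   8  |  -158/3 ]
  [  0   2/3   0   0  |   -10/3 ]
  [ -2     0   0  -2  |       2 ]
ρ4 → ρ4 + 2·ρ1
  [ 1  -2/3   0   0  |    16/3 ]
  [ 0  16/3  -2   8  |  -158/3 ]
  [ 0   2/3   0   0  |   -10/3 ]
  [ 0  -4/3   0  -2  |    38/3 ]
ρ2 → 3/16·ρ2
  [ 1  -2/3     0    0  |   16/3 ]
  [ 0     1  -3/8  3/2  |  -79/8 ]
  [ 0   2/3     0    0  |  -10/3 ]
  [ 0  -4/3     0   -2  |   38/3 ]
ρ3 → ρ3 − 2/3·ρ2
  [ 1  -2/3     0    0  |   16/3 ]
  [ 0     1  -3/8  3/2  |  -79/8 ]
  [ 0     0   1/4   -1  |   13/4 ]
  [ 0  -4/3     0   -2  |   38/3 ]
ρ4 → ρ4 + 4/3·ρ2
  [ 1  -2/3     0    0  |   16/3 ]
  [ 0     1  -3/8  3/2  |  -79/8 ]
  [ 0     0   1/4   -1  |   13/4 ]
  [ 0     0  -1/2    0  |   -1/2 ]
ρ3 → 4·ρ3
  [ 1  -2/3     0    0  |   16/3 ]
  [ 0     1  -3/8  3/2  |  -79/8 ]
  [ 0     0     1   -4  |     13 ]
  [ 0     0  -1/2    0  |   -1/2 ]
ρ4 → ρ4 + 1/2·ρ3
  [ 1  -2/3     0    0  |   16/3 ]
  [ 0     1  -3/8  3/2  |  -79/8 ]
  [ 0     0     1   -4  |     13 ]
  [ 0     0     0   -2  |      6 ]
ρ4 → -1/2·ρ4
  [ 1  -2/3     0    0  |   16/3 ]
  [ 0     1  -3/8  3/2  |  -79/8 ]
  [ 0     0     1   -4  |     13 ]
  [ 0     0     0    1  |     -3 ]
ρ3 → ρ3 + 4·ρ4
  [ 1  -2/3     0    0  |   16/3 ]
  [ 0     1  -3/8  3/2  |  -79/8 ]
  [ 0     0     1    0  |      1 ]
  [ 0     0     0    1  |     -3 ]
ρ2 → ρ2 − 3/2·ρ4
  [ 1  -2/3     0  0  |   16/3 ]
  [ 0     1  -3/8  0  |  -43/8 ]
  [ 0     0     1  0  |      1 ]
  [ 0     0     0  1  |     -3 ]
ρ2 → ρ2 + 3/8·ρ3
  [ 1  -2/3  0  0  |  16/3 ]
  [ 0     1  0  0  |    -5 ]
  [ 0     0  1  0  |     1 ]
  [ 0     0  0  1  |    -3 ]
ρ1 → ρ1 + 2/3·ρ2
  [ 1  0  0  0  |   2 ]
  [ 0  1  0  0  |  -5 ]
  [ 0  0  1  0  |   1 ]
  [ 0  0  0  1  |  -3 ]
Reading off the last column: x = 2, y = -5, z = 1, w = -3.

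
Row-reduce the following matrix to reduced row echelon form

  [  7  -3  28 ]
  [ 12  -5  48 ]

Multiply r1 by 1/7.
  [  1  -3/7   4 ]
  [ 12    -5  48 ]
Subtract 12 times r1 from r2.
  [ 1  -3/7  4 ]
  [ 0   1/7  0 ]
Multiply r2 by 7.
  [ 1  -3/7  4 ]
  [ 0     1  0 ]
Add 3/7 times r2 to r1.
  [ 1  0  4 ]
  [ 0  1  0 ]

[[1, 0, 4], [0, 1, 0]]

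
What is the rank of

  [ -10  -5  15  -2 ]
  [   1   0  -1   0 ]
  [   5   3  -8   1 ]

rank = 3

Multiply ρ1 by -1/10.
Subtract ρ1 from ρ2.
Subtract 5 times ρ1 from ρ3.
Multiply ρ2 by -2.
Subtract 1/2 times ρ2 from ρ3.
Multiply ρ3 by -5.
Subtract 2/5 times ρ3 from ρ2.
Subtract 1/5 times ρ3 from ρ1.
Subtract 1/2 times ρ2 from ρ1.
The reduced form has 3 nonzero rows.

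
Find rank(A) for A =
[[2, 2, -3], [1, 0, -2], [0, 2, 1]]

R1 ← 1/2·R1
  [ 1  1  -3/2 ]
  [ 1  0    -2 ]
  [ 0  2     1 ]
R2 ← R2 − R1
  [ 1   1  -3/2 ]
  [ 0  -1  -1/2 ]
  [ 0   2     1 ]
R2 ← -1·R2
  [ 1  1  -3/2 ]
  [ 0  1   1/2 ]
  [ 0  2     1 ]
R3 ← R3 − 2·R2
  [ 1  1  -3/2 ]
  [ 0  1   1/2 ]
  [ 0  0     0 ]
R1 ← R1 − R2
  [ 1  0   -2 ]
  [ 0  1  1/2 ]
  [ 0  0    0 ]
The reduced form has 2 nonzero rows.

rank = 2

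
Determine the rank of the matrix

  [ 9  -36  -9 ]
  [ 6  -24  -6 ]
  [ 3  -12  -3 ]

R1 := 1/9·R1
R2 := R2 − 6·R1
R3 := R3 − 3·R1
The reduced form has 1 nonzero row.

rank = 1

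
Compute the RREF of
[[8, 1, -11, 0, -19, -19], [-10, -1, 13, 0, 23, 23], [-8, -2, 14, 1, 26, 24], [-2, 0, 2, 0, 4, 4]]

r1 -> 1/8·r1
  [   1  1/8  -11/8  0  -19/8  -19/8 ]
  [ -10   -1     13  0     23     23 ]
  [  -8   -2     14  1     26     24 ]
  [  -2    0      2  0      4      4 ]
r2 -> r2 + 10·r1
  [  1  1/8  -11/8  0  -19/8  -19/8 ]
  [  0  1/4   -3/4  0   -3/4   -3/4 ]
  [ -8   -2     14  1     26     24 ]
  [ -2    0      2  0      4      4 ]
r3 -> r3 + 8·r1
  [  1  1/8  -11/8  0  -19/8  -19/8 ]
  [  0  1/4   -3/4  0   -3/4   -3/4 ]
  [  0   -1      3  1      7      5 ]
  [ -2    0      2  0      4      4 ]
r4 -> r4 + 2·r1
  [ 1  1/8  -11/8  0  -19/8  -19/8 ]
  [ 0  1/4   -3/4  0   -3/4   -3/4 ]
  [ 0   -1      3  1      7      5 ]
  [ 0  1/4   -3/4  0   -3/4   -3/4 ]
r2 -> 4·r2
  [ 1  1/8  -11/8  0  -19/8  -19/8 ]
  [ 0    1     -3  0     -3     -3 ]
  [ 0   -1      3  1      7      5 ]
  [ 0  1/4   -3/4  0   -3/4   -3/4 ]
r3 -> r3 + r2
  [ 1  1/8  -11/8  0  -19/8  -19/8 ]
  [ 0    1     -3  0     -3     -3 ]
  [ 0    0      0  1      4      2 ]
  [ 0  1/4   -3/4  0   -3/4   -3/4 ]
r4 -> r4 − 1/4·r2
  [ 1  1/8  -11/8  0  -19/8  -19/8 ]
  [ 0    1     -3  0     -3     -3 ]
  [ 0    0      0  1      4      2 ]
  [ 0    0      0  0      0      0 ]
r1 -> r1 − 1/8·r2
  [ 1  0  -1  0  -2  -2 ]
  [ 0  1  -3  0  -3  -3 ]
  [ 0  0   0  1   4   2 ]
  [ 0  0   0  0   0   0 ]

[[1, 0, -1, 0, -2, -2], [0, 1, -3, 0, -3, -3], [0, 0, 0, 1, 4, 2], [0, 0, 0, 0, 0, 0]]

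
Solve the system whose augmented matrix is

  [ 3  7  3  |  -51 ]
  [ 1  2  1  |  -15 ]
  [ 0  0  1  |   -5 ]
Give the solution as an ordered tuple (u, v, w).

ρ1 ← 1/3·ρ1
ρ2 ← ρ2 − ρ1
ρ2 ← -3·ρ2
ρ1 ← ρ1 − ρ3
ρ1 ← ρ1 − 7/3·ρ2
Reading off the last column: u = 2, v = -6, w = -5.

(2, -6, -5)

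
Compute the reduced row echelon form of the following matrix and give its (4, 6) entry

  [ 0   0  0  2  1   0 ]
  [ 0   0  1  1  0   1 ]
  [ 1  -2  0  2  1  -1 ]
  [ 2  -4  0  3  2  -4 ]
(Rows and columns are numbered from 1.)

R1 <-> R3
  [ 1  -2  0  2  1  -1 ]
  [ 0   0  1  1  0   1 ]
  [ 0   0  0  2  1   0 ]
  [ 2  -4  0  3  2  -4 ]
R4 → R4 − 2·R1
  [ 1  -2  0   2  1  -1 ]
  [ 0   0  1   1  0   1 ]
  [ 0   0  0   2  1   0 ]
  [ 0   0  0  -1  0  -2 ]
R3 → 1/2·R3
  [ 1  -2  0   2    1  -1 ]
  [ 0   0  1   1    0   1 ]
  [ 0   0  0   1  1/2   0 ]
  [ 0   0  0  -1    0  -2 ]
R4 → R4 + R3
  [ 1  -2  0  2    1  -1 ]
  [ 0   0  1  1    0   1 ]
  [ 0   0  0  1  1/2   0 ]
  [ 0   0  0  0  1/2  -2 ]
R4 → 2·R4
  [ 1  -2  0  2    1  -1 ]
  [ 0   0  1  1    0   1 ]
  [ 0   0  0  1  1/2   0 ]
  [ 0   0  0  0    1  -4 ]
R3 → R3 − 1/2·R4
  [ 1  -2  0  2  1  -1 ]
  [ 0   0  1  1  0   1 ]
  [ 0   0  0  1  0   2 ]
  [ 0   0  0  0  1  -4 ]
R1 → R1 − R4
  [ 1  -2  0  2  0   3 ]
  [ 0   0  1  1  0   1 ]
  [ 0   0  0  1  0   2 ]
  [ 0   0  0  0  1  -4 ]
R2 → R2 − R3
  [ 1  -2  0  2  0   3 ]
  [ 0   0  1  0  0  -1 ]
  [ 0   0  0  1  0   2 ]
  [ 0   0  0  0  1  -4 ]
R1 → R1 − 2·R3
  [ 1  -2  0  0  0  -1 ]
  [ 0   0  1  0  0  -1 ]
  [ 0   0  0  1  0   2 ]
  [ 0   0  0  0  1  -4 ]

-4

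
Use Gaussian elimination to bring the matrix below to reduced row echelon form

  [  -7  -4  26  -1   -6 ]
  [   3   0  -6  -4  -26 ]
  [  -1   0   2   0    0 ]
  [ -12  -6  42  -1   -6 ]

[[1, 0, -2, 0, 0], [0, 1, -3, 0, 0], [0, 0, 0, 1, 0], [0, 0, 0, 0, 1]]

Multiply R1 by -1/7.
  [   1  4/7  -26/7  1/7  6/7 ]
  [   3    0     -6   -4  -26 ]
  [  -1    0      2    0    0 ]
  [ -12   -6     42   -1   -6 ]
Subtract 3 times R1 from R2.
  [   1    4/7  -26/7    1/7     6/7 ]
  [   0  -12/7   36/7  -31/7  -200/7 ]
  [  -1      0      2      0       0 ]
  [ -12     -6     42     -1      -6 ]
Add R1 to R3.
  [   1    4/7  -26/7    1/7     6/7 ]
  [   0  -12/7   36/7  -31/7  -200/7 ]
  [   0    4/7  -12/7    1/7     6/7 ]
  [ -12     -6     42     -1      -6 ]
Add 12 times R1 to R4.
  [ 1    4/7  -26/7    1/7     6/7 ]
  [ 0  -12/7   36/7  -31/7  -200/7 ]
  [ 0    4/7  -12/7    1/7     6/7 ]
  [ 0    6/7  -18/7    5/7    30/7 ]
Multiply R2 by -7/12.
  [ 1  4/7  -26/7    1/7   6/7 ]
  [ 0    1     -3  31/12  50/3 ]
  [ 0  4/7  -12/7    1/7   6/7 ]
  [ 0  6/7  -18/7    5/7  30/7 ]
Subtract 4/7 times R2 from R3.
  [ 1  4/7  -26/7    1/7    6/7 ]
  [ 0    1     -3  31/12   50/3 ]
  [ 0    0      0   -4/3  -26/3 ]
  [ 0  6/7  -18/7    5/7   30/7 ]
Subtract 6/7 times R2 from R4.
  [ 1  4/7  -26/7    1/7    6/7 ]
  [ 0    1     -3  31/12   50/3 ]
  [ 0    0      0   -4/3  -26/3 ]
  [ 0    0      0   -3/2    -10 ]
Multiply R3 by -3/4.
  [ 1  4/7  -26/7    1/7   6/7 ]
  [ 0    1     -3  31/12  50/3 ]
  [ 0    0      0      1  13/2 ]
  [ 0    0      0   -3/2   -10 ]
Add 3/2 times R3 to R4.
  [ 1  4/7  -26/7    1/7   6/7 ]
  [ 0    1     -3  31/12  50/3 ]
  [ 0    0      0      1  13/2 ]
  [ 0    0      0      0  -1/4 ]
Multiply R4 by -4.
  [ 1  4/7  -26/7    1/7   6/7 ]
  [ 0    1     -3  31/12  50/3 ]
  [ 0    0      0      1  13/2 ]
  [ 0    0      0      0     1 ]
Subtract 13/2 times R4 from R3.
  [ 1  4/7  -26/7    1/7   6/7 ]
  [ 0    1     -3  31/12  50/3 ]
  [ 0    0      0      1     0 ]
  [ 0    0      0      0     1 ]
Subtract 50/3 times R4 from R2.
  [ 1  4/7  -26/7    1/7  6/7 ]
  [ 0    1     -3  31/12    0 ]
  [ 0    0      0      1    0 ]
  [ 0    0      0      0    1 ]
Subtract 6/7 times R4 from R1.
  [ 1  4/7  -26/7    1/7  0 ]
  [ 0    1     -3  31/12  0 ]
  [ 0    0      0      1  0 ]
  [ 0    0      0      0  1 ]
Subtract 31/12 times R3 from R2.
  [ 1  4/7  -26/7  1/7  0 ]
  [ 0    1     -3    0  0 ]
  [ 0    0      0    1  0 ]
  [ 0    0      0    0  1 ]
Subtract 1/7 times R3 from R1.
  [ 1  4/7  -26/7  0  0 ]
  [ 0    1     -3  0  0 ]
  [ 0    0      0  1  0 ]
  [ 0    0      0  0  1 ]
Subtract 4/7 times R2 from R1.
  [ 1  0  -2  0  0 ]
  [ 0  1  -3  0  0 ]
  [ 0  0   0  1  0 ]
  [ 0  0   0  0  1 ]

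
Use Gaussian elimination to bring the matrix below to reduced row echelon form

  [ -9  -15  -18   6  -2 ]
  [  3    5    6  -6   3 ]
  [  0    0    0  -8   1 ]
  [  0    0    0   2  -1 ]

[[1, 5/3, 2, 0, 0], [0, 0, 0, 1, 0], [0, 0, 0, 0, 1], [0, 0, 0, 0, 0]]

ρ1 → -1/9·ρ1
  [ 1  5/3  2  -2/3  2/9 ]
  [ 3    5  6    -6    3 ]
  [ 0    0  0    -8    1 ]
  [ 0    0  0     2   -1 ]
ρ2 → ρ2 − 3·ρ1
  [ 1  5/3  2  -2/3  2/9 ]
  [ 0    0  0    -4  7/3 ]
  [ 0    0  0    -8    1 ]
  [ 0    0  0     2   -1 ]
ρ2 → -1/4·ρ2
  [ 1  5/3  2  -2/3    2/9 ]
  [ 0    0  0     1  -7/12 ]
  [ 0    0  0    -8      1 ]
  [ 0    0  0     2     -1 ]
ρ3 → ρ3 + 8·ρ2
  [ 1  5/3  2  -2/3    2/9 ]
  [ 0    0  0     1  -7/12 ]
  [ 0    0  0     0  -11/3 ]
  [ 0    0  0     2     -1 ]
ρ4 → ρ4 − 2·ρ2
  [ 1  5/3  2  -2/3    2/9 ]
  [ 0    0  0     1  -7/12 ]
  [ 0    0  0     0  -11/3 ]
  [ 0    0  0     0    1/6 ]
ρ3 → -3/11·ρ3
  [ 1  5/3  2  -2/3    2/9 ]
  [ 0    0  0     1  -7/12 ]
  [ 0    0  0     0      1 ]
  [ 0    0  0     0    1/6 ]
ρ4 → ρ4 − 1/6·ρ3
  [ 1  5/3  2  -2/3    2/9 ]
  [ 0    0  0     1  -7/12 ]
  [ 0    0  0     0      1 ]
  [ 0    0  0     0      0 ]
ρ2 → ρ2 + 7/12·ρ3
  [ 1  5/3  2  -2/3  2/9 ]
  [ 0    0  0     1    0 ]
  [ 0    0  0     0    1 ]
  [ 0    0  0     0    0 ]
ρ1 → ρ1 − 2/9·ρ3
  [ 1  5/3  2  -2/3  0 ]
  [ 0    0  0     1  0 ]
  [ 0    0  0     0  1 ]
  [ 0    0  0     0  0 ]
ρ1 → ρ1 + 2/3·ρ2
  [ 1  5/3  2  0  0 ]
  [ 0    0  0  1  0 ]
  [ 0    0  0  0  1 ]
  [ 0    0  0  0  0 ]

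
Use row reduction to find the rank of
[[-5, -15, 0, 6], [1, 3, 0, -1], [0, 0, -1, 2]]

rank = 3

Multiply R1 by -1/5.
Subtract R1 from R2.
Swap R2 and R3.
Multiply R2 by -1.
Multiply R3 by 5.
Add 2 times R3 to R2.
Add 6/5 times R3 to R1.
The reduced form has 3 nonzero rows.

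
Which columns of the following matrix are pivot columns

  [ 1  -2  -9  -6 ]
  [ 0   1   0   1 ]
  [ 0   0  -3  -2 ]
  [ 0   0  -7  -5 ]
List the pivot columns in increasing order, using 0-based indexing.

R3 → -1/3·R3
  [ 1  -2  -9   -6 ]
  [ 0   1   0    1 ]
  [ 0   0   1  2/3 ]
  [ 0   0  -7   -5 ]
R4 → R4 + 7·R3
  [ 1  -2  -9    -6 ]
  [ 0   1   0     1 ]
  [ 0   0   1   2/3 ]
  [ 0   0   0  -1/3 ]
R4 → -3·R4
  [ 1  -2  -9   -6 ]
  [ 0   1   0    1 ]
  [ 0   0   1  2/3 ]
  [ 0   0   0    1 ]
R3 → R3 − 2/3·R4
  [ 1  -2  -9  -6 ]
  [ 0   1   0   1 ]
  [ 0   0   1   0 ]
  [ 0   0   0   1 ]
R2 → R2 − R4
  [ 1  -2  -9  -6 ]
  [ 0   1   0   0 ]
  [ 0   0   1   0 ]
  [ 0   0   0   1 ]
R1 → R1 + 6·R4
  [ 1  -2  -9  0 ]
  [ 0   1   0  0 ]
  [ 0   0   1  0 ]
  [ 0   0   0  1 ]
R1 → R1 + 9·R3
  [ 1  -2  0  0 ]
  [ 0   1  0  0 ]
  [ 0   0  1  0 ]
  [ 0   0  0  1 ]
R1 → R1 + 2·R2
  [ 1  0  0  0 ]
  [ 0  1  0  0 ]
  [ 0  0  1  0 ]
  [ 0  0  0  1 ]
Pivot columns are the columns containing a leading 1.

0, 1, 2, 3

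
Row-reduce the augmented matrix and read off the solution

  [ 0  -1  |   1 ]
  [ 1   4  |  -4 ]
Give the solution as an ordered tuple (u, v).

R1 <=> R2
R2 ← -1·R2
R1 ← R1 − 4·R2
Reading off the last column: u = 0, v = -1.

(0, -1)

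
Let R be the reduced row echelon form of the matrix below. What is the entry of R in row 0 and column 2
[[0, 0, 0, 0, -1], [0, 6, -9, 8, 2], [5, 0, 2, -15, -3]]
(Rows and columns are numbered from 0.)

ρ1 ↔ ρ3
ρ1 ← 1/5·ρ1
ρ2 ← 1/6·ρ2
ρ3 ← -1·ρ3
ρ2 ← ρ2 − 1/3·ρ3
ρ1 ← ρ1 + 3/5·ρ3

2/5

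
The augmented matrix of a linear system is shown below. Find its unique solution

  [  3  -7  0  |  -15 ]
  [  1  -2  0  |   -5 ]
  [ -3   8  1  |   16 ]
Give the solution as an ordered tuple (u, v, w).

(-5, 0, 1)

ρ1 -> 1/3·ρ1
  [  1  -7/3  0  |  -5 ]
  [  1    -2  0  |  -5 ]
  [ -3     8  1  |  16 ]
ρ2 -> ρ2 − ρ1
  [  1  -7/3  0  |  -5 ]
  [  0   1/3  0  |   0 ]
  [ -3     8  1  |  16 ]
ρ3 -> ρ3 + 3·ρ1
  [ 1  -7/3  0  |  -5 ]
  [ 0   1/3  0  |   0 ]
  [ 0     1  1  |   1 ]
ρ2 -> 3·ρ2
  [ 1  -7/3  0  |  -5 ]
  [ 0     1  0  |   0 ]
  [ 0     1  1  |   1 ]
ρ3 -> ρ3 − ρ2
  [ 1  -7/3  0  |  -5 ]
  [ 0     1  0  |   0 ]
  [ 0     0  1  |   1 ]
ρ1 -> ρ1 + 7/3·ρ2
  [ 1  0  0  |  -5 ]
  [ 0  1  0  |   0 ]
  [ 0  0  1  |   1 ]
Reading off the last column: u = -5, v = 0, w = 1.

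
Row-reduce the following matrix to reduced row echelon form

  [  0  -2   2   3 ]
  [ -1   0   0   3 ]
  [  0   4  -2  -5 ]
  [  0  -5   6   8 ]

R1 ↔ R2
R1 ← -1·R1
R2 ← -1/2·R2
R3 ← R3 − 4·R2
R4 ← R4 + 5·R2
R3 ← 1/2·R3
R4 ← R4 − R3
R2 ← R2 + R3

[[1, 0, 0, -3], [0, 1, 0, -1], [0, 0, 1, 1/2], [0, 0, 0, 0]]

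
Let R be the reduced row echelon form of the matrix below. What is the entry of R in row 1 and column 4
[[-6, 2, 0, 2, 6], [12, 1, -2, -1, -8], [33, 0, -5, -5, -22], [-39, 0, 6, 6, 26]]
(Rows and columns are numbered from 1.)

R1 ← -1/6·R1
R2 ← R2 − 12·R1
R3 ← R3 − 33·R1
R4 ← R4 + 39·R1
R2 ← 1/5·R2
R3 ← R3 − 11·R2
R4 ← R4 + 13·R2
R3 ← -5/3·R3
R4 ← R4 − 4/5·R3
R4 ← 3·R4
R3 ← R3 + 11/3·R4
R2 ← R2 − 4/5·R4
R1 ← R1 + R4
R2 ← R2 + 2/5·R3
R1 ← R1 + 1/3·R2

0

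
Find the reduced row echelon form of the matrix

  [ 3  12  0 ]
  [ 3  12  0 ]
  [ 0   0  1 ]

[[1, 4, 0], [0, 0, 1], [0, 0, 0]]

R1 → 1/3·R1
  [ 1   4  0 ]
  [ 3  12  0 ]
  [ 0   0  1 ]
R2 → R2 − 3·R1
  [ 1  4  0 ]
  [ 0  0  0 ]
  [ 0  0  1 ]
R2 ↔ R3
  [ 1  4  0 ]
  [ 0  0  1 ]
  [ 0  0  0 ]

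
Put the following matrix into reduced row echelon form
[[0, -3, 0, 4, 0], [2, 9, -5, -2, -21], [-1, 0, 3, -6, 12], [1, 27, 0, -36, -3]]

[[1, 0, 0, 0, -3], [0, 1, 0, -4/3, 0], [0, 0, 1, -2, 3], [0, 0, 0, 0, 0]]

ρ1 <=> ρ2
  [  2   9  -5   -2  -21 ]
  [  0  -3   0    4    0 ]
  [ -1   0   3   -6   12 ]
  [  1  27   0  -36   -3 ]
ρ1 ← 1/2·ρ1
  [  1  9/2  -5/2   -1  -21/2 ]
  [  0   -3     0    4      0 ]
  [ -1    0     3   -6     12 ]
  [  1   27     0  -36     -3 ]
ρ3 ← ρ3 + ρ1
  [ 1  9/2  -5/2   -1  -21/2 ]
  [ 0   -3     0    4      0 ]
  [ 0  9/2   1/2   -7    3/2 ]
  [ 1   27     0  -36     -3 ]
ρ4 ← ρ4 − ρ1
  [ 1   9/2  -5/2   -1  -21/2 ]
  [ 0    -3     0    4      0 ]
  [ 0   9/2   1/2   -7    3/2 ]
  [ 0  45/2   5/2  -35   15/2 ]
ρ2 ← -1/3·ρ2
  [ 1   9/2  -5/2    -1  -21/2 ]
  [ 0     1     0  -4/3      0 ]
  [ 0   9/2   1/2    -7    3/2 ]
  [ 0  45/2   5/2   -35   15/2 ]
ρ3 ← ρ3 − 9/2·ρ2
  [ 1   9/2  -5/2    -1  -21/2 ]
  [ 0     1     0  -4/3      0 ]
  [ 0     0   1/2    -1    3/2 ]
  [ 0  45/2   5/2   -35   15/2 ]
ρ4 ← ρ4 − 45/2·ρ2
  [ 1  9/2  -5/2    -1  -21/2 ]
  [ 0    1     0  -4/3      0 ]
  [ 0    0   1/2    -1    3/2 ]
  [ 0    0   5/2    -5   15/2 ]
ρ3 ← 2·ρ3
  [ 1  9/2  -5/2    -1  -21/2 ]
  [ 0    1     0  -4/3      0 ]
  [ 0    0     1    -2      3 ]
  [ 0    0   5/2    -5   15/2 ]
ρ4 ← ρ4 − 5/2·ρ3
  [ 1  9/2  -5/2    -1  -21/2 ]
  [ 0    1     0  -4/3      0 ]
  [ 0    0     1    -2      3 ]
  [ 0    0     0     0      0 ]
ρ1 ← ρ1 + 5/2·ρ3
  [ 1  9/2  0    -6  -3 ]
  [ 0    1  0  -4/3   0 ]
  [ 0    0  1    -2   3 ]
  [ 0    0  0     0   0 ]
ρ1 ← ρ1 − 9/2·ρ2
  [ 1  0  0     0  -3 ]
  [ 0  1  0  -4/3   0 ]
  [ 0  0  1    -2   3 ]
  [ 0  0  0     0   0 ]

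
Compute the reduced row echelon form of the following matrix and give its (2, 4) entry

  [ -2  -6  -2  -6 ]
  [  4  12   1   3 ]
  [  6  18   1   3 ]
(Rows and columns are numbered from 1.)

Multiply ρ1 by -1/2.
  [ 1   3  1  3 ]
  [ 4  12  1  3 ]
  [ 6  18  1  3 ]
Subtract 4 times ρ1 from ρ2.
  [ 1   3   1   3 ]
  [ 0   0  -3  -9 ]
  [ 6  18   1   3 ]
Subtract 6 times ρ1 from ρ3.
  [ 1  3   1    3 ]
  [ 0  0  -3   -9 ]
  [ 0  0  -5  -15 ]
Multiply ρ2 by -1/3.
  [ 1  3   1    3 ]
  [ 0  0   1    3 ]
  [ 0  0  -5  -15 ]
Add 5 times ρ2 to ρ3.
  [ 1  3  1  3 ]
  [ 0  0  1  3 ]
  [ 0  0  0  0 ]
Subtract ρ2 from ρ1.
  [ 1  3  0  0 ]
  [ 0  0  1  3 ]
  [ 0  0  0  0 ]

3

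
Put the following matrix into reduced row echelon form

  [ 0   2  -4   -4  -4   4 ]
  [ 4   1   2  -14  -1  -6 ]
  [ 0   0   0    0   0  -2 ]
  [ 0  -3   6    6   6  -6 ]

r1 <=> r2
  [ 4   1   2  -14  -1  -6 ]
  [ 0   2  -4   -4  -4   4 ]
  [ 0   0   0    0   0  -2 ]
  [ 0  -3   6    6   6  -6 ]
r1 → 1/4·r1
  [ 1  1/4  1/2  -7/2  -1/4  -3/2 ]
  [ 0    2   -4    -4    -4     4 ]
  [ 0    0    0     0     0    -2 ]
  [ 0   -3    6     6     6    -6 ]
r2 → 1/2·r2
  [ 1  1/4  1/2  -7/2  -1/4  -3/2 ]
  [ 0    1   -2    -2    -2     2 ]
  [ 0    0    0     0     0    -2 ]
  [ 0   -3    6     6     6    -6 ]
r4 → r4 + 3·r2
  [ 1  1/4  1/2  -7/2  -1/4  -3/2 ]
  [ 0    1   -2    -2    -2     2 ]
  [ 0    0    0     0     0    -2 ]
  [ 0    0    0     0     0     0 ]
r3 → -1/2·r3
  [ 1  1/4  1/2  -7/2  -1/4  -3/2 ]
  [ 0    1   -2    -2    -2     2 ]
  [ 0    0    0     0     0     1 ]
  [ 0    0    0     0     0     0 ]
r2 → r2 − 2·r3
  [ 1  1/4  1/2  -7/2  -1/4  -3/2 ]
  [ 0    1   -2    -2    -2     0 ]
  [ 0    0    0     0     0     1 ]
  [ 0    0    0     0     0     0 ]
r1 → r1 + 3/2·r3
  [ 1  1/4  1/2  -7/2  -1/4  0 ]
  [ 0    1   -2    -2    -2  0 ]
  [ 0    0    0     0     0  1 ]
  [ 0    0    0     0     0  0 ]
r1 → r1 − 1/4·r2
  [ 1  0   1  -3  1/4  0 ]
  [ 0  1  -2  -2   -2  0 ]
  [ 0  0   0   0    0  1 ]
  [ 0  0   0   0    0  0 ]

[[1, 0, 1, -3, 1/4, 0], [0, 1, -2, -2, -2, 0], [0, 0, 0, 0, 0, 1], [0, 0, 0, 0, 0, 0]]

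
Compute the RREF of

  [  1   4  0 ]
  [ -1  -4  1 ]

ρ2 := ρ2 + ρ1
  [ 1  4  0 ]
  [ 0  0  1 ]

[[1, 4, 0], [0, 0, 1]]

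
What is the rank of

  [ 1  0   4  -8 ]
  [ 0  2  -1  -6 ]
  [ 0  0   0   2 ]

R2 -> 1/2·R2
R3 -> 1/2·R3
R2 -> R2 + 3·R3
R1 -> R1 + 8·R3
The reduced form has 3 nonzero rows.

rank = 3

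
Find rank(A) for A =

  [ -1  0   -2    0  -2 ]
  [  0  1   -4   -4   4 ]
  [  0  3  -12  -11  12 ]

r1 -> -1·r1
  [ 1  0    2    0   2 ]
  [ 0  1   -4   -4   4 ]
  [ 0  3  -12  -11  12 ]
r3 -> r3 − 3·r2
  [ 1  0   2   0  2 ]
  [ 0  1  -4  -4  4 ]
  [ 0  0   0   1  0 ]
r2 -> r2 + 4·r3
  [ 1  0   2  0  2 ]
  [ 0  1  -4  0  4 ]
  [ 0  0   0  1  0 ]
The reduced form has 3 nonzero rows.

rank = 3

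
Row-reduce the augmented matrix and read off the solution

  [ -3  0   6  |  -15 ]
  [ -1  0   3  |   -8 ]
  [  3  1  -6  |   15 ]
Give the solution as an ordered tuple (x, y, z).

(-1, 0, -3)

R1 -> -1/3·R1
  [  1  0  -2  |   5 ]
  [ -1  0   3  |  -8 ]
  [  3  1  -6  |  15 ]
R2 -> R2 + R1
  [ 1  0  -2  |   5 ]
  [ 0  0   1  |  -3 ]
  [ 3  1  -6  |  15 ]
R3 -> R3 − 3·R1
  [ 1  0  -2  |   5 ]
  [ 0  0   1  |  -3 ]
  [ 0  1   0  |   0 ]
R2 <=> R3
  [ 1  0  -2  |   5 ]
  [ 0  1   0  |   0 ]
  [ 0  0   1  |  -3 ]
R1 -> R1 + 2·R3
  [ 1  0  0  |  -1 ]
  [ 0  1  0  |   0 ]
  [ 0  0  1  |  -3 ]
Reading off the last column: x = -1, y = 0, z = -3.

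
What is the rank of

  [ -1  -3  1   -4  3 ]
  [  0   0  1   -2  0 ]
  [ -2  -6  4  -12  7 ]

Multiply r1 by -1.
  [  1   3  -1    4  -3 ]
  [  0   0   1   -2   0 ]
  [ -2  -6   4  -12   7 ]
Add 2 times r1 to r3.
  [ 1  3  -1   4  -3 ]
  [ 0  0   1  -2   0 ]
  [ 0  0   2  -4   1 ]
Subtract 2 times r2 from r3.
  [ 1  3  -1   4  -3 ]
  [ 0  0   1  -2   0 ]
  [ 0  0   0   0   1 ]
Add 3 times r3 to r1.
  [ 1  3  -1   4  0 ]
  [ 0  0   1  -2  0 ]
  [ 0  0   0   0  1 ]
Add r2 to r1.
  [ 1  3  0   2  0 ]
  [ 0  0  1  -2  0 ]
  [ 0  0  0   0  1 ]
The reduced form has 3 nonzero rows.

rank = 3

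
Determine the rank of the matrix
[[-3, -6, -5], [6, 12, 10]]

ρ1 -> -1/3·ρ1
  [ 1   2  5/3 ]
  [ 6  12   10 ]
ρ2 -> ρ2 − 6·ρ1
  [ 1  2  5/3 ]
  [ 0  0    0 ]
The reduced form has 1 nonzero row.

rank = 1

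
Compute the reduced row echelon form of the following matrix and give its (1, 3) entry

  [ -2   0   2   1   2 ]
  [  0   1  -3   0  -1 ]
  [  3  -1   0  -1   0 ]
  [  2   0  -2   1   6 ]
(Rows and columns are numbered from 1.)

ρ1 := -1/2·ρ1
  [ 1   0  -1  -1/2  -1 ]
  [ 0   1  -3     0  -1 ]
  [ 3  -1   0    -1   0 ]
  [ 2   0  -2     1   6 ]
ρ3 := ρ3 − 3·ρ1
  [ 1   0  -1  -1/2  -1 ]
  [ 0   1  -3     0  -1 ]
  [ 0  -1   3   1/2   3 ]
  [ 2   0  -2     1   6 ]
ρ4 := ρ4 − 2·ρ1
  [ 1   0  -1  -1/2  -1 ]
  [ 0   1  -3     0  -1 ]
  [ 0  -1   3   1/2   3 ]
  [ 0   0   0     2   8 ]
ρ3 := ρ3 + ρ2
  [ 1  0  -1  -1/2  -1 ]
  [ 0  1  -3     0  -1 ]
  [ 0  0   0   1/2   2 ]
  [ 0  0   0     2   8 ]
ρ3 := 2·ρ3
  [ 1  0  -1  -1/2  -1 ]
  [ 0  1  -3     0  -1 ]
  [ 0  0   0     1   4 ]
  [ 0  0   0     2   8 ]
ρ4 := ρ4 − 2·ρ3
  [ 1  0  -1  -1/2  -1 ]
  [ 0  1  -3     0  -1 ]
  [ 0  0   0     1   4 ]
  [ 0  0   0     0   0 ]
ρ1 := ρ1 + 1/2·ρ3
  [ 1  0  -1  0   1 ]
  [ 0  1  -3  0  -1 ]
  [ 0  0   0  1   4 ]
  [ 0  0   0  0   0 ]

-1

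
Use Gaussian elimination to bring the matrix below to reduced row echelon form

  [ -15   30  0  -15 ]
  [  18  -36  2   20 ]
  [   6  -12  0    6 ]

R1 → -1/15·R1
  [  1   -2  0   1 ]
  [ 18  -36  2  20 ]
  [  6  -12  0   6 ]
R2 → R2 − 18·R1
  [ 1   -2  0  1 ]
  [ 0    0  2  2 ]
  [ 6  -12  0  6 ]
R3 → R3 − 6·R1
  [ 1  -2  0  1 ]
  [ 0   0  2  2 ]
  [ 0   0  0  0 ]
R2 → 1/2·R2
  [ 1  -2  0  1 ]
  [ 0   0  1  1 ]
  [ 0   0  0  0 ]

[[1, -2, 0, 1], [0, 0, 1, 1], [0, 0, 0, 0]]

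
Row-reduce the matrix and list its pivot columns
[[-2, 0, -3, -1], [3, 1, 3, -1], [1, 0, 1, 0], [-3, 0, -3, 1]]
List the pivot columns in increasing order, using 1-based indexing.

1, 2, 3, 4

R1 → -1/2·R1
R2 → R2 − 3·R1
R3 → R3 − R1
R4 → R4 + 3·R1
R3 → -2·R3
R4 → R4 − 3/2·R3
R3 → R3 − R4
R2 → R2 + 5/2·R4
R1 → R1 − 1/2·R4
R2 → R2 + 3/2·R3
R1 → R1 − 3/2·R3
Pivot columns are the columns containing a leading 1.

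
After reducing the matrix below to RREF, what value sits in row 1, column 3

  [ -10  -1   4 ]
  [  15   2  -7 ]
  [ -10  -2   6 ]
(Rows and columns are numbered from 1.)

-1/5

R1 → -1/10·R1
  [   1  1/10  -2/5 ]
  [  15     2    -7 ]
  [ -10    -2     6 ]
R2 → R2 − 15·R1
  [   1  1/10  -2/5 ]
  [   0   1/2    -1 ]
  [ -10    -2     6 ]
R3 → R3 + 10·R1
  [ 1  1/10  -2/5 ]
  [ 0   1/2    -1 ]
  [ 0    -1     2 ]
R2 → 2·R2
  [ 1  1/10  -2/5 ]
  [ 0     1    -2 ]
  [ 0    -1     2 ]
R3 → R3 + R2
  [ 1  1/10  -2/5 ]
  [ 0     1    -2 ]
  [ 0     0     0 ]
R1 → R1 − 1/10·R2
  [ 1  0  -1/5 ]
  [ 0  1    -2 ]
  [ 0  0     0 ]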